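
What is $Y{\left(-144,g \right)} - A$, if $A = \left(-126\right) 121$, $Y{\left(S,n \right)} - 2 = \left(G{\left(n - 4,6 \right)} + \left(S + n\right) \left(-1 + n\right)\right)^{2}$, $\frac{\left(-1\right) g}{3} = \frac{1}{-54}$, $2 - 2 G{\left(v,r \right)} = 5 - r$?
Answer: $\frac{3583862137}{104976} \approx 34140.0$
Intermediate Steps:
$G{\left(v,r \right)} = - \frac{3}{2} + \frac{r}{2}$ ($G{\left(v,r \right)} = 1 - \frac{5 - r}{2} = 1 + \left(- \frac{5}{2} + \frac{r}{2}\right) = - \frac{3}{2} + \frac{r}{2}$)
$g = \frac{1}{18}$ ($g = - \frac{3}{-54} = \left(-3\right) \left(- \frac{1}{54}\right) = \frac{1}{18} \approx 0.055556$)
$Y{\left(S,n \right)} = 2 + \left(\frac{3}{2} + \left(-1 + n\right) \left(S + n\right)\right)^{2}$ ($Y{\left(S,n \right)} = 2 + \left(\left(- \frac{3}{2} + \frac{1}{2} \cdot 6\right) + \left(S + n\right) \left(-1 + n\right)\right)^{2} = 2 + \left(\left(- \frac{3}{2} + 3\right) + \left(-1 + n\right) \left(S + n\right)\right)^{2} = 2 + \left(\frac{3}{2} + \left(-1 + n\right) \left(S + n\right)\right)^{2}$)
$A = -15246$
$Y{\left(-144,g \right)} - A = \left(2 + \frac{\left(3 - -288 - \frac{1}{9} + \frac{2}{324} + 2 \left(-144\right) \frac{1}{18}\right)^{2}}{4}\right) - -15246 = \left(2 + \frac{\left(3 + 288 - \frac{1}{9} + 2 \cdot \frac{1}{324} - 16\right)^{2}}{4}\right) + 15246 = \left(2 + \frac{\left(3 + 288 - \frac{1}{9} + \frac{1}{162} - 16\right)^{2}}{4}\right) + 15246 = \left(2 + \frac{\left(\frac{44533}{162}\right)^{2}}{4}\right) + 15246 = \left(2 + \frac{1}{4} \cdot \frac{1983188089}{26244}\right) + 15246 = \left(2 + \frac{1983188089}{104976}\right) + 15246 = \frac{1983398041}{104976} + 15246 = \frac{3583862137}{104976}$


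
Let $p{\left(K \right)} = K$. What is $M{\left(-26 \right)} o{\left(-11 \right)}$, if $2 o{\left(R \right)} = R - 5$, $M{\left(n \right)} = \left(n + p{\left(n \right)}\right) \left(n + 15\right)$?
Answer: $-4576$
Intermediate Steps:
$M{\left(n \right)} = 2 n \left(15 + n\right)$ ($M{\left(n \right)} = \left(n + n\right) \left(n + 15\right) = 2 n \left(15 + n\right)$)
$o{\left(R \right)} = - \frac{5}{2} + \frac{R}{2}$ ($o{\left(R \right)} = \frac{R - 5}{2} = \frac{-5 + R}{2} = - \frac{5}{2} + \frac{R}{2}$)
$M{\left(-26 \right)} o{\left(-11 \right)} = 2 \left(-26\right) \left(15 - 26\right) \left(- \frac{5}{2} + \frac{1}{2} \left(-11\right)\right) = 2 \left(-26\right) \left(-11\right) \left(- \frac{5}{2} - \frac{11}{2}\right) = 572 \left(-8\right) = -4576$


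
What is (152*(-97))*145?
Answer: -2137880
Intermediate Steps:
(152*(-97))*145 = -14744*145 = -2137880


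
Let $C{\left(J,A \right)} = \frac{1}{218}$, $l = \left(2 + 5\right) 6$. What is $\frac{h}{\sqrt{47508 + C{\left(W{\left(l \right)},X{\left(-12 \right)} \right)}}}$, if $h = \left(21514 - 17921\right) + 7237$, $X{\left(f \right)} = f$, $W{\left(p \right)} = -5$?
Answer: $\frac{2166 \sqrt{2257770410}}{2071349} \approx 49.687$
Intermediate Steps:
$l = 42$ ($l = 7 \cdot 6 = 42$)
$C{\left(J,A \right)} = \frac{1}{218}$
$h = 10830$ ($h = 3593 + 7237 = 10830$)
$\frac{h}{\sqrt{47508 + C{\left(W{\left(l \right)},X{\left(-12 \right)} \right)}}} = \frac{10830}{\sqrt{47508 + \frac{1}{218}}} = \frac{10830}{\sqrt{\frac{10356745}{218}}} = \frac{10830}{\frac{1}{218} \sqrt{2257770410}} = 10830 \frac{\sqrt{2257770410}}{10356745} = \frac{2166 \sqrt{2257770410}}{2071349}$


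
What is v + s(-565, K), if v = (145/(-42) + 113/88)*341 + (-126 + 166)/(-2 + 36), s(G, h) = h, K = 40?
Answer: -1994089/2856 ≈ -698.21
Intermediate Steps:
v = -2108329/2856 (v = (145*(-1/42) + 113*(1/88))*341 + 40/34 = (-145/42 + 113/88)*341 + 40*(1/34) = -4007/1848*341 + 20/17 = -124217/168 + 20/17 = -2108329/2856 ≈ -738.21)
v + s(-565, K) = -2108329/2856 + 40 = -1994089/2856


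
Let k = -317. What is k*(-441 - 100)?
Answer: 171497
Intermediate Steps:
k*(-441 - 100) = -317*(-441 - 100) = -317*(-541) = 171497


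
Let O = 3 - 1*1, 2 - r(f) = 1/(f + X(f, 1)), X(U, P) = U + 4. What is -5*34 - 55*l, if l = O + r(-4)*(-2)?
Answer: -65/2 ≈ -32.500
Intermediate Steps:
X(U, P) = 4 + U
r(f) = 2 - 1/(4 + 2*f) (r(f) = 2 - 1/(f + (4 + f)) = 2 - 1/(4 + 2*f))
O = 2 (O = 3 - 1 = 2)
l = -5/2 (l = 2 + ((7 + 4*(-4))/(2*(2 - 4)))*(-2) = 2 + ((½)*(7 - 16)/(-2))*(-2) = 2 + ((½)*(-½)*(-9))*(-2) = 2 + (9/4)*(-2) = 2 - 9/2 = -5/2 ≈ -2.5000)
-5*34 - 55*l = -5*34 - 55*(-5/2) = -170 + 275/2 = -65/2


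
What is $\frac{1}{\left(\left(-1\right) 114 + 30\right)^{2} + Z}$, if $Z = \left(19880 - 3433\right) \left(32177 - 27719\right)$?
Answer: $\frac{1}{73327782} \approx 1.3637 \cdot 10^{-8}$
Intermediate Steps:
$Z = 73320726$ ($Z = 16447 \cdot 4458 = 73320726$)
$\frac{1}{\left(\left(-1\right) 114 + 30\right)^{2} + Z} = \frac{1}{\left(\left(-1\right) 114 + 30\right)^{2} + 73320726} = \frac{1}{\left(-114 + 30\right)^{2} + 73320726} = \frac{1}{\left(-84\right)^{2} + 73320726} = \frac{1}{7056 + 73320726} = \frac{1}{73327782}$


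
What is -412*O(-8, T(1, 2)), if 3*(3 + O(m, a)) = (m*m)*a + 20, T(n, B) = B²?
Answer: -36668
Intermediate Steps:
O(m, a) = 11/3 + a*m²/3 (O(m, a) = -3 + ((m*m)*a + 20)/3 = -3 + (m²*a + 20)/3 = -3 + (a*m² + 20)/3 = -3 + (20 + a*m²)/3 = -3 + (20/3 + a*m²/3) = 11/3 + a*m²/3)
-412*O(-8, T(1, 2)) = -412*(11/3 + (⅓)*2²*(-8)²) = -412*(11/3 + (⅓)*4*64) = -412*(11/3 + 256/3) = -412*89 = -36668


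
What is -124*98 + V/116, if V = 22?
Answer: -704805/58 ≈ -12152.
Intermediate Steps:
-124*98 + V/116 = -124*98 + 22/116 = -12152 + 22*(1/116) = -12152 + 11/58 = -704805/58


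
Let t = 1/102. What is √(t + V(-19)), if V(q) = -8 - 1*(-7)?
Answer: I*√10302/102 ≈ 0.99509*I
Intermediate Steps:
V(q) = -1 (V(q) = -8 + 7 = -1)
t = 1/102 ≈ 0.0098039
√(t + V(-19)) = √(1/102 - 1) = √(-101/102) = I*√10302/102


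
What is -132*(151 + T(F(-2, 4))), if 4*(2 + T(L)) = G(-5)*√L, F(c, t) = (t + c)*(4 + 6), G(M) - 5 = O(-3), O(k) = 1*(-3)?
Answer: -19668 - 132*√5 ≈ -19963.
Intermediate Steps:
O(k) = -3
G(M) = 2 (G(M) = 5 - 3 = 2)
F(c, t) = 10*c + 10*t (F(c, t) = (c + t)*10 = 10*c + 10*t)
T(L) = -2 + √L/2 (T(L) = -2 + (2*√L)/4 = -2 + √L/2)
-132*(151 + T(F(-2, 4))) = -132*(151 + (-2 + √(10*(-2) + 10*4)/2)) = -132*(151 + (-2 + √(-20 + 40)/2)) = -132*(151 + (-2 + √20/2)) = -132*(151 + (-2 + (2*√5)/2)) = -132*(151 + (-2 + √5)) = -132*(149 + √5) = -19668 - 132*√5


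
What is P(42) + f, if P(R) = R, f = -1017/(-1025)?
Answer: 44067/1025 ≈ 42.992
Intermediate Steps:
f = 1017/1025 (f = -1017*(-1/1025) = 1017/1025 ≈ 0.99220)
P(42) + f = 42 + 1017/1025 = 44067/1025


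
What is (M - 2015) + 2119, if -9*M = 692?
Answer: 244/9 ≈ 27.111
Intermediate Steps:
M = -692/9 (M = -⅑*692 = -692/9 ≈ -76.889)
(M - 2015) + 2119 = (-692/9 - 2015) + 2119 = -18827/9 + 2119 = 244/9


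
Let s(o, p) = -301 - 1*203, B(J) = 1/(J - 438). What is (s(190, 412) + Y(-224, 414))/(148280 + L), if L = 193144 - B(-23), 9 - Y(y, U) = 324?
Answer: -377559/157396465 ≈ -0.0023988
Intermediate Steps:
B(J) = 1/(-438 + J)
Y(y, U) = -315 (Y(y, U) = 9 - 1*324 = 9 - 324 = -315)
s(o, p) = -504 (s(o, p) = -301 - 203 = -504)
L = 89039385/461 (L = 193144 - 1/(-438 - 23) = 193144 - 1/(-461) = 193144 - 1*(-1/461) = 193144 + 1/461 = 89039385/461 ≈ 1.9314e+5)
(s(190, 412) + Y(-224, 414))/(148280 + L) = (-504 - 315)/(148280 + 89039385/461) = -819/157396465/461 = -819*461/157396465 = -377559/157396465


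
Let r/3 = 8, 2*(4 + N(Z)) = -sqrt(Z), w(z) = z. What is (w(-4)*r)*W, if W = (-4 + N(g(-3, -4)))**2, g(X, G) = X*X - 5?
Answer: -7776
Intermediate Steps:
g(X, G) = -5 + X**2 (g(X, G) = X**2 - 5 = -5 + X**2)
N(Z) = -4 - sqrt(Z)/2 (N(Z) = -4 + (-sqrt(Z))/2 = -4 - sqrt(Z)/2)
r = 24 (r = 3*8 = 24)
W = 81 (W = (-4 + (-4 - sqrt(-5 + (-3)**2)/2))**2 = (-4 + (-4 - sqrt(-5 + 9)/2))**2 = (-4 + (-4 - sqrt(4)/2))**2 = (-4 + (-4 - 1/2*2))**2 = (-4 + (-4 - 1))**2 = (-4 - 5)**2 = (-9)**2 = 81)
(w(-4)*r)*W = -4*24*81 = -96*81 = -7776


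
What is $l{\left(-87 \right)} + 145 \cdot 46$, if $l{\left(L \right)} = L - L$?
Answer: $6670$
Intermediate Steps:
$l{\left(L \right)} = 0$
$l{\left(-87 \right)} + 145 \cdot 46 = 0 + 145 \cdot 46 = 0 + 6670 = 6670$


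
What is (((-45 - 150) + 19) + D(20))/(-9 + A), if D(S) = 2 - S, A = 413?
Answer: -97/202 ≈ -0.48020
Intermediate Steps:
(((-45 - 150) + 19) + D(20))/(-9 + A) = (((-45 - 150) + 19) + (2 - 1*20))/(-9 + 413) = ((-195 + 19) + (2 - 20))/404 = (-176 - 18)*(1/404) = -194*1/404 = -97/202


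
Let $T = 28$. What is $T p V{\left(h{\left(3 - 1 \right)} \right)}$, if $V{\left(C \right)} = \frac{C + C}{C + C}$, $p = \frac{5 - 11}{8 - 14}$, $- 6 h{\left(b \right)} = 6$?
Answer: $28$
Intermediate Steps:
$h{\left(b \right)} = -1$ ($h{\left(b \right)} = \left(- \frac{1}{6}\right) 6 = -1$)
$p = 1$ ($p = - \frac{6}{-6} = \left(-6\right) \left(- \frac{1}{6}\right) = 1$)
$V{\left(C \right)} = 1$ ($V{\left(C \right)} = \frac{2 C}{2 C} = 2 C \frac{1}{2 C} = 1$)
$T p V{\left(h{\left(3 - 1 \right)} \right)} = 28 \cdot 1 \cdot 1 = 28 \cdot 1 = 28$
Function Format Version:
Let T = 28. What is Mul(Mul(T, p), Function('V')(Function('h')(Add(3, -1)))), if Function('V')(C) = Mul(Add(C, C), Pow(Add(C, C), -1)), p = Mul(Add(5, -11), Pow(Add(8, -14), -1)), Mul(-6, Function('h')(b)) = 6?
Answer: 28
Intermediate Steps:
Function('h')(b) = -1 (Function('h')(b) = Mul(Rational(-1, 6), 6) = -1)
p = 1 (p = Mul(-6, Pow(-6, -1)) = Mul(-6, Rational(-1, 6)) = 1)
Function('V')(C) = 1 (Function('V')(C) = Mul(Mul(2, C), Pow(Mul(2, C), -1)) = Mul(Mul(2, C), Mul(Rational(1, 2), Pow(C, -1))) = 1)
Mul(Mul(T, p), Function('V')(Function('h')(Add(3, -1)))) = Mul(Mul(28, 1), 1) = Mul(28, 1) = 28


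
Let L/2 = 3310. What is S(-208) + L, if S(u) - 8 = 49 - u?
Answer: 6885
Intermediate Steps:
L = 6620 (L = 2*3310 = 6620)
S(u) = 57 - u (S(u) = 8 + (49 - u) = 57 - u)
S(-208) + L = (57 - 1*(-208)) + 6620 = (57 + 208) + 6620 = 265 + 6620 = 6885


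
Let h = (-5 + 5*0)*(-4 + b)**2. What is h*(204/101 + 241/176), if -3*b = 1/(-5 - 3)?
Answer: -2718555625/10238976 ≈ -265.51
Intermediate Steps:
b = 1/24 (b = -1/(3*(-5 - 3)) = -1/3/(-8) = -1/3*(-1/8) = 1/24 ≈ 0.041667)
h = -45125/576 (h = (-5 + 5*0)*(-4 + 1/24)**2 = (-5 + 0)*(-95/24)**2 = -5*9025/576 = -45125/576 ≈ -78.342)
h*(204/101 + 241/176) = -45125*(204/101 + 241/176)/576 = -45125/576*60245/17776 = -2718555625/10238976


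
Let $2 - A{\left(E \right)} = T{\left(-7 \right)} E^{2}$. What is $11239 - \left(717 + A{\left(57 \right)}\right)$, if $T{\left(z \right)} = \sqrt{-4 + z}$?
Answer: $10520 + 3249 i \sqrt{11} \approx 10520.0 + 10776.0 i$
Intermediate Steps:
$A{\left(E \right)} = 2 - i \sqrt{11} E^{2}$ ($A{\left(E \right)} = 2 - \sqrt{-4 - 7} E^{2} = 2 - \sqrt{-11} E^{2} = 2 - i \sqrt{11} E^{2}$)
$11239 - \left(717 + A{\left(57 \right)}\right) = 11239 - \left(719 - i \sqrt{11} \cdot 57^{2}\right) = 11239 - \left(719 - i \sqrt{11} \cdot 3249\right) = 11239 - \left(719 - 3249 i \sqrt{11}\right) = 10520 + 3249 i \sqrt{11}$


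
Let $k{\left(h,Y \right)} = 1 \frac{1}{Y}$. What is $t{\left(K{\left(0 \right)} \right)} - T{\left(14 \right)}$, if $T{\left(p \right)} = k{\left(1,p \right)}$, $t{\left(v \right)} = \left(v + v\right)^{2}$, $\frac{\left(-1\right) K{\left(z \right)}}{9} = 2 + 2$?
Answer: $\frac{72575}{14} \approx 5183.9$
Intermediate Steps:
$K{\left(z \right)} = -36$ ($K{\left(z \right)} = - 9 \left(2 + 2\right) = \left(-9\right) 4 = -36$)
$k{\left(h,Y \right)} = \frac{1}{Y}$
$t{\left(v \right)} = 4 v^{2}$ ($t{\left(v \right)} = \left(2 v\right)^{2} = 4 v^{2}$)
$T{\left(p \right)} = \frac{1}{p}$
$t{\left(K{\left(0 \right)} \right)} - T{\left(14 \right)} = 4 \left(-36\right)^{2} - \frac{1}{14} = 4 \cdot 1296 - \frac{1}{14} = 5184 - \frac{1}{14} = \frac{72575}{14}$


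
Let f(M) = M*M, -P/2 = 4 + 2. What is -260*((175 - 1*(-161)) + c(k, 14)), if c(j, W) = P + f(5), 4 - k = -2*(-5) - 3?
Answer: -90740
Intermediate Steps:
P = -12 (P = -2*(4 + 2) = -2*6 = -12)
f(M) = M²
k = -3 (k = 4 - (-2*(-5) - 3) = 4 - (10 - 3) = 4 - 1*7 = 4 - 7 = -3)
c(j, W) = 13 (c(j, W) = -12 + 5² = -12 + 25 = 13)
-260*((175 - 1*(-161)) + c(k, 14)) = -260*((175 - 1*(-161)) + 13) = -260*((175 + 161) + 13) = -260*(336 + 13) = -260*349 = -90740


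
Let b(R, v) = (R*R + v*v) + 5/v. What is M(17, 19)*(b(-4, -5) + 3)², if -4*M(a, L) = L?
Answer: -35131/4 ≈ -8782.8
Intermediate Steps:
M(a, L) = -L/4
b(R, v) = R² + v² + 5/v (b(R, v) = (R² + v²) + 5/v = R² + v² + 5/v)
M(17, 19)*(b(-4, -5) + 3)² = (-¼*19)*(((-4)² + (-5)² + 5/(-5)) + 3)² = -19*((16 + 25 + 5*(-⅕)) + 3)²/4 = -19*((16 + 25 - 1) + 3)²/4 = -19*(40 + 3)²/4 = -19/4*43² = -19/4*1849 = -35131/4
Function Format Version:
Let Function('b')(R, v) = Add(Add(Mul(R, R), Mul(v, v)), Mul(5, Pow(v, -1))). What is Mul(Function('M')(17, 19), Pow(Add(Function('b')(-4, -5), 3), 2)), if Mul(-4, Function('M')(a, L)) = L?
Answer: Rational(-35131, 4) ≈ -8782.8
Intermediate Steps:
Function('M')(a, L) = Mul(Rational(-1, 4), L)
Function('b')(R, v) = Add(Pow(R, 2), Pow(v, 2), Mul(5, Pow(v, -1))) (Function('b')(R, v) = Add(Add(Pow(R, 2), Pow(v, 2)), Mul(5, Pow(v, -1))) = Add(Pow(R, 2), Pow(v, 2), Mul(5, Pow(v, -1))))
Mul(Function('M')(17, 19), Pow(Add(Function('b')(-4, -5), 3), 2)) = Mul(Mul(Rational(-1, 4), 19), Pow(Add(Add(Pow(-4, 2), Pow(-5, 2), Mul(5, Pow(-5, -1))), 3), 2)) = Mul(Rational(-19, 4), Pow(Add(Add(16, 25, Mul(5, Rational(-1, 5))), 3), 2)) = Mul(Rational(-19, 4), Pow(Add(Add(16, 25, -1), 3), 2)) = Mul(Rational(-19, 4), Pow(Add(40, 3), 2)) = Mul(Rational(-19, 4), Pow(43, 2)) = Mul(Rational(-19, 4), 1849) = Rational(-35131, 4)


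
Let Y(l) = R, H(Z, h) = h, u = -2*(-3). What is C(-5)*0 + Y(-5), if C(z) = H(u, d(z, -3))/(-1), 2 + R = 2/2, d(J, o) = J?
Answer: -1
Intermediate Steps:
u = 6
R = -1 (R = -2 + 2/2 = -2 + 2*(1/2) = -2 + 1 = -1)
C(z) = -z (C(z) = z/(-1) = z*(-1) = -z)
Y(l) = -1
C(-5)*0 + Y(-5) = -1*(-5)*0 - 1 = 5*0 - 1 = 0 - 1 = -1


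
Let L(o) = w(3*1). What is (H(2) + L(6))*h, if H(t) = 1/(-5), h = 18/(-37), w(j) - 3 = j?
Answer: -522/185 ≈ -2.8216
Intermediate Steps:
w(j) = 3 + j
h = -18/37 (h = 18*(-1/37) = -18/37 ≈ -0.48649)
L(o) = 6 (L(o) = 3 + 3*1 = 3 + 3 = 6)
H(t) = -1/5
(H(2) + L(6))*h = (-1/5 + 6)*(-18/37) = (29/5)*(-18/37) = -522/185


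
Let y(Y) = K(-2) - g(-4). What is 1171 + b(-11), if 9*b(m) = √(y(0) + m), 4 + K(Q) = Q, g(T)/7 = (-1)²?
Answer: 1171 + 2*I*√6/9 ≈ 1171.0 + 0.54433*I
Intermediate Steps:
g(T) = 7 (g(T) = 7*(-1)² = 7*1 = 7)
K(Q) = -4 + Q
y(Y) = -13 (y(Y) = (-4 - 2) - 1*7 = -6 - 7 = -13)
b(m) = √(-13 + m)/9
1171 + b(-11) = 1171 + √(-13 - 11)/9 = 1171 + √(-24)/9 = 1171 + (2*I*√6)/9 = 1171 + 2*I*√6/9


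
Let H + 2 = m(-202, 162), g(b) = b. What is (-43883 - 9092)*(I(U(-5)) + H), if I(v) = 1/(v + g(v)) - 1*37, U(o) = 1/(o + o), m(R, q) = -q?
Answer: 10912850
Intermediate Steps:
H = -164 (H = -2 - 1*162 = -2 - 162 = -164)
U(o) = 1/(2*o)
I(v) = -37 + 1/(2*v) (I(v) = 1/(v + v) - 1*37 = 1/(2*v) - 37 = -37 + 1/(2*v))
(-43883 - 9092)*(I(U(-5)) + H) = (-43883 - 9092)*((-37 + 1/(2*(((½)/(-5))))) - 164) = -52975*((-37 + 1/(2*(((½)*(-⅕))))) - 164) = -52975*((-37 + 1/(2*(-⅒))) - 164) = -52975*((-37 + (½)*(-10)) - 164) = -52975*((-37 - 5) - 164) = -52975*(-42 - 164) = -52975*(-206) = 10912850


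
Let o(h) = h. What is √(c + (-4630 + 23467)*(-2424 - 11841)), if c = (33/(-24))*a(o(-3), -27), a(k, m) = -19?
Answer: I*√4299356462/4 ≈ 16392.0*I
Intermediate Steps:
c = 209/8 (c = (33/(-24))*(-19) = (33*(-1/24))*(-19) = -11/8*(-19) = 209/8 ≈ 26.125)
√(c + (-4630 + 23467)*(-2424 - 11841)) = √(209/8 + (-4630 + 23467)*(-2424 - 11841)) = √(209/8 + 18837*(-14265)) = √(209/8 - 268709805) = √(-2149678231/8) = I*√4299356462/4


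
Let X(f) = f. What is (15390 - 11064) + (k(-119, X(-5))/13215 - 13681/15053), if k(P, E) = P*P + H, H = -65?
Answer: 976824803/225795 ≈ 4326.2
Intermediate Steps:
k(P, E) = -65 + P² (k(P, E) = P*P - 65 = P² - 65 = -65 + P²)
(15390 - 11064) + (k(-119, X(-5))/13215 - 13681/15053) = (15390 - 11064) + ((-65 + (-119)²)/13215 - 13681/15053) = 4326 + ((-65 + 14161)*(1/13215) - 13681*1/15053) = 4326 + (14096*(1/13215) - 13681/15053) = 4326 + (16/15 - 13681/15053) = 4326 + 35633/225795 = 976824803/225795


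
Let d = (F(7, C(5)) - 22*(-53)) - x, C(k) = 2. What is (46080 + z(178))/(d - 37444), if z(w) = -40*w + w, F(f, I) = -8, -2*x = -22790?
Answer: -39138/47681 ≈ -0.82083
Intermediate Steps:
x = 11395 (x = -1/2*(-22790) = 11395)
z(w) = -39*w
d = -10237 (d = (-8 - 22*(-53)) - 1*11395 = (-8 + 1166) - 11395 = 1158 - 11395 = -10237)
(46080 + z(178))/(d - 37444) = (46080 - 39*178)/(-10237 - 37444) = (46080 - 6942)/(-47681) = 39138*(-1/47681) = -39138/47681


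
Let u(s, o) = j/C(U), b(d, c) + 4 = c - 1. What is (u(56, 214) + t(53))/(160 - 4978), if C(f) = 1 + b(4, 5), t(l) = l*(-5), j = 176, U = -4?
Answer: 89/4818 ≈ 0.018472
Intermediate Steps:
b(d, c) = -5 + c (b(d, c) = -4 + (c - 1) = -4 + (-1 + c) = -5 + c)
t(l) = -5*l
C(f) = 1 (C(f) = 1 + (-5 + 5) = 1 + 0 = 1)
u(s, o) = 176 (u(s, o) = 176/1 = 176*1 = 176)
(u(56, 214) + t(53))/(160 - 4978) = (176 - 5*53)/(160 - 4978) = (176 - 265)/(-4818) = -89*(-1/4818) = 89/4818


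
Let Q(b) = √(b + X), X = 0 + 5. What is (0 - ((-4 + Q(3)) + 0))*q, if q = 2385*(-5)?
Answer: -47700 + 23850*√2 ≈ -13971.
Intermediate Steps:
q = -11925
X = 5
Q(b) = √(5 + b) (Q(b) = √(b + 5) = √(5 + b))
(0 - ((-4 + Q(3)) + 0))*q = (0 - ((-4 + √(5 + 3)) + 0))*(-11925) = (0 - ((-4 + √8) + 0))*(-11925) = (0 - ((-4 + 2*√2) + 0))*(-11925) = (0 - (-4 + 2*√2))*(-11925) = (0 + (4 - 2*√2))*(-11925) = (4 - 2*√2)*(-11925) = -47700 + 23850*√2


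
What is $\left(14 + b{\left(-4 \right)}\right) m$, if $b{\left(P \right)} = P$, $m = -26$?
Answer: $-260$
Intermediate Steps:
$\left(14 + b{\left(-4 \right)}\right) m = \left(14 - 4\right) \left(-26\right) = 10 \left(-26\right) = -260$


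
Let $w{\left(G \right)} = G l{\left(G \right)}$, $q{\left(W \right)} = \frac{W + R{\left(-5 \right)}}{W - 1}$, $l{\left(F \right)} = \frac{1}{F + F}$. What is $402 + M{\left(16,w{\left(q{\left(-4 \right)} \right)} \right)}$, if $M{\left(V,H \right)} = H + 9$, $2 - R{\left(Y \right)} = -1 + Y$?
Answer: $\frac{823}{2} \approx 411.5$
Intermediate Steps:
$R{\left(Y \right)} = 3 - Y$ ($R{\left(Y \right)} = 2 - \left(-1 + Y\right) = 3 - Y$)
$l{\left(F \right)} = \frac{1}{2 F}$
$q{\left(W \right)} = \frac{8 + W}{-1 + W}$ ($q{\left(W \right)} = \frac{W + \left(3 - -5\right)}{W - 1} = \frac{W + \left(3 + 5\right)}{-1 + W} = \frac{W + 8}{-1 + W} = \frac{8 + W}{-1 + W}$)
$w{\left(G \right)} = \frac{1}{2}$ ($w{\left(G \right)} = G \frac{1}{2 G} = \frac{1}{2}$)
$M{\left(V,H \right)} = 9 + H$
$402 + M{\left(16,w{\left(q{\left(-4 \right)} \right)} \right)} = 402 + \left(9 + \frac{1}{2}\right) = 402 + \frac{19}{2} = \frac{823}{2}$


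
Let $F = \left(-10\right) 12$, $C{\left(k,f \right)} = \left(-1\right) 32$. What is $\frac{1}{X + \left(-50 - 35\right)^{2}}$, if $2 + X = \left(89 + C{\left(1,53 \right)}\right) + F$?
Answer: $\frac{1}{7160} \approx 0.00013966$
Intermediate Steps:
$C{\left(k,f \right)} = -32$
$F = -120$
$X = -65$ ($X = -2 + \left(\left(89 - 32\right) - 120\right) = -2 + \left(57 - 120\right) = -2 - 63 = -65$)
$\frac{1}{X + \left(-50 - 35\right)^{2}} = \frac{1}{-65 + \left(-50 - 35\right)^{2}} = \frac{1}{-65 + \left(-85\right)^{2}} = \frac{1}{-65 + 7225} = \frac{1}{7160}$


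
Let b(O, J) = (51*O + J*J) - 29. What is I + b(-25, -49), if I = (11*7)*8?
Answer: 1713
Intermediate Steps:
I = 616 (I = 77*8 = 616)
b(O, J) = -29 + J² + 51*O (b(O, J) = (51*O + J²) - 29 = (J² + 51*O) - 29 = -29 + J² + 51*O)
I + b(-25, -49) = 616 + (-29 + (-49)² + 51*(-25)) = 616 + (-29 + 2401 - 1275) = 616 + 1097 = 1713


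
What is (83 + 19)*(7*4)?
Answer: 2856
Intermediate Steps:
(83 + 19)*(7*4) = 102*28 = 2856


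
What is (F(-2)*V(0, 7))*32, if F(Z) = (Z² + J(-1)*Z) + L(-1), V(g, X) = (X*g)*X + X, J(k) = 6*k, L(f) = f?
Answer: 3360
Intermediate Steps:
V(g, X) = X + g*X² (V(g, X) = g*X² + X = X + g*X²)
F(Z) = -1 + Z² - 6*Z (F(Z) = (Z² + (6*(-1))*Z) - 1 = (Z² - 6*Z) - 1 = -1 + Z² - 6*Z)
(F(-2)*V(0, 7))*32 = ((-1 + (-2)² - 6*(-2))*(7*(1 + 7*0)))*32 = ((-1 + 4 + 12)*(7*(1 + 0)))*32 = (15*(7*1))*32 = (15*7)*32 = 105*32 = 3360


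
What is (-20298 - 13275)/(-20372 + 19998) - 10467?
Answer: -3881085/374 ≈ -10377.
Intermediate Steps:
(-20298 - 13275)/(-20372 + 19998) - 10467 = -33573/(-374) - 10467 = -33573*(-1/374) - 10467 = 33573/374 - 10467 = -3881085/374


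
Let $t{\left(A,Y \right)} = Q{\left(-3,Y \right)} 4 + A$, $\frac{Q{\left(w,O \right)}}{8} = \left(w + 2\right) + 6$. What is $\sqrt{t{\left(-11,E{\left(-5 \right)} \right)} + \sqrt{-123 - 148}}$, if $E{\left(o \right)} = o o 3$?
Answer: $\sqrt{149 + i \sqrt{271}} \approx 12.225 + 0.67329 i$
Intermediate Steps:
$E{\left(o \right)} = 3 o^{2}$ ($E{\left(o \right)} = o^{2} \cdot 3 = 3 o^{2}$)
$Q{\left(w,O \right)} = 64 + 8 w$ ($Q{\left(w,O \right)} = 8 \left(\left(w + 2\right) + 6\right) = 8 \left(\left(2 + w\right) + 6\right) = 8 \left(8 + w\right) = 64 + 8 w$)
$t{\left(A,Y \right)} = 160 + A$ ($t{\left(A,Y \right)} = \left(64 + 8 \left(-3\right)\right) 4 + A = \left(64 - 24\right) 4 + A = 40 \cdot 4 + A = 160 + A$)
$\sqrt{t{\left(-11,E{\left(-5 \right)} \right)} + \sqrt{-123 - 148}} = \sqrt{\left(160 - 11\right) + \sqrt{-123 - 148}} = \sqrt{149 + \sqrt{-271}} = \sqrt{149 + i \sqrt{271}}$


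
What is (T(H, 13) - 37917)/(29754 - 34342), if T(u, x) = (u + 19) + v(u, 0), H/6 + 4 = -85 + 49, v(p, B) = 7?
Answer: 38131/4588 ≈ 8.3110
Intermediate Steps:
H = -240 (H = -24 + 6*(-85 + 49) = -24 + 6*(-36) = -24 - 216 = -240)
T(u, x) = 26 + u (T(u, x) = (u + 19) + 7 = (19 + u) + 7 = 26 + u)
(T(H, 13) - 37917)/(29754 - 34342) = ((26 - 240) - 37917)/(29754 - 34342) = (-214 - 37917)/(-4588) = -38131*(-1/4588) = 38131/4588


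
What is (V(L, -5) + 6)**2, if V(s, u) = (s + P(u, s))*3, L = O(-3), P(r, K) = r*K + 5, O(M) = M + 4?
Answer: 81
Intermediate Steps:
O(M) = 4 + M
P(r, K) = 5 + K*r (P(r, K) = K*r + 5 = 5 + K*r)
L = 1 (L = 4 - 3 = 1)
V(s, u) = 15 + 3*s + 3*s*u (V(s, u) = (s + (5 + s*u))*3 = (5 + s + s*u)*3 = 15 + 3*s + 3*s*u)
(V(L, -5) + 6)**2 = ((15 + 3*1 + 3*1*(-5)) + 6)**2 = ((15 + 3 - 15) + 6)**2 = (3 + 6)**2 = 9**2 = 81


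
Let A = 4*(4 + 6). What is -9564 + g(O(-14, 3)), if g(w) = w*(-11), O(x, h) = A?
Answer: -10004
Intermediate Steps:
A = 40 (A = 4*10 = 40)
O(x, h) = 40
g(w) = -11*w
-9564 + g(O(-14, 3)) = -9564 - 11*40 = -9564 - 440 = -10004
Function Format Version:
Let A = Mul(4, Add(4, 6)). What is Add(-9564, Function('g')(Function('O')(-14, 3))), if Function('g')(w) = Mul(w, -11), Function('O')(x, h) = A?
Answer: -10004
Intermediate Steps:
A = 40 (A = Mul(4, 10) = 40)
Function('O')(x, h) = 40
Function('g')(w) = Mul(-11, w)
Add(-9564, Function('g')(Function('O')(-14, 3))) = Add(-9564, Mul(-11, 40)) = Add(-9564, -440) = -10004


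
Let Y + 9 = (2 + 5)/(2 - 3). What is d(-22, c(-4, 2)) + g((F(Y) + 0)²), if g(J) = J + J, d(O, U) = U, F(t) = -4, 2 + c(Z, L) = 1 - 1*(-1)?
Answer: 32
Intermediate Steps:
c(Z, L) = 0 (c(Z, L) = -2 + (1 - 1*(-1)) = -2 + (1 + 1) = -2 + 2 = 0)
Y = -16 (Y = -9 + (2 + 5)/(2 - 3) = -9 + 7/(-1) = -9 + 7*(-1) = -9 - 7 = -16)
g(J) = 2*J
d(-22, c(-4, 2)) + g((F(Y) + 0)²) = 0 + 2*(-4 + 0)² = 0 + 2*(-4)² = 0 + 2*16 = 0 + 32 = 32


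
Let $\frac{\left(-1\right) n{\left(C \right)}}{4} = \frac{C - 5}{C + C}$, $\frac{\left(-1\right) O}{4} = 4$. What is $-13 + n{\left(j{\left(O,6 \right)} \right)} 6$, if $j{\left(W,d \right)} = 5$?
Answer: $-13$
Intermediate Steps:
$O = -16$ ($O = \left(-4\right) 4 = -16$)
$n{\left(C \right)} = - \frac{2 \left(-5 + C\right)}{C}$ ($n{\left(C \right)} = - 4 \frac{C - 5}{C + C} = - 4 \frac{-5 + C}{2 C} = - \frac{2 \left(-5 + C\right)}{C}$)
$-13 + n{\left(j{\left(O,6 \right)} \right)} 6 = -13 + \left(-2 + \frac{10}{5}\right) 6 = -13 + \left(-2 + 10 \cdot \frac{1}{5}\right) 6 = -13 + \left(-2 + 2\right) 6 = -13 + 0 \cdot 6 = -13 + 0 = -13$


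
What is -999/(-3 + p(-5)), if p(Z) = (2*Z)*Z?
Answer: -999/47 ≈ -21.255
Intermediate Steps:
p(Z) = 2*Z²
-999/(-3 + p(-5)) = -999/(-3 + 2*(-5)²) = -999/(-3 + 2*25) = -999/(-3 + 50) = -999/47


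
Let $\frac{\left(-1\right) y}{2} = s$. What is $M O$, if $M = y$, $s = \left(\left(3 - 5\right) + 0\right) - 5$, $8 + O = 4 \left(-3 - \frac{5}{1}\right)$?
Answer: $-560$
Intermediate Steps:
$O = -40$ ($O = -8 + 4 \left(-3 - \frac{5}{1}\right) = -8 + 4 \left(-3 - 5\right) = -8 + 4 \left(-8\right) = -8 - 32 = -40$)
$s = -7$ ($s = \left(\left(3 - 5\right) + 0\right) - 5 = \left(-2 + 0\right) - 5 = -2 - 5 = -7$)
$y = 14$ ($y = \left(-2\right) \left(-7\right) = 14$)
$M = 14$
$M O = 14 \left(-40\right) = -560$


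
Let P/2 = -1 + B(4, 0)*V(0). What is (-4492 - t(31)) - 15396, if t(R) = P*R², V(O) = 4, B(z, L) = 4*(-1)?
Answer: 12786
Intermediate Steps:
B(z, L) = -4
P = -34 (P = 2*(-1 - 4*4) = 2*(-1 - 16) = 2*(-17) = -34)
t(R) = -34*R²
(-4492 - t(31)) - 15396 = (-4492 - (-34)*31²) - 15396 = (-4492 - (-34)*961) - 15396 = (-4492 - 1*(-32674)) - 15396 = (-4492 + 32674) - 15396 = 28182 - 15396 = 12786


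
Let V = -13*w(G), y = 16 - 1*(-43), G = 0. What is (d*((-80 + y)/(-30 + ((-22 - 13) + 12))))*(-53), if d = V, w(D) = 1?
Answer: 273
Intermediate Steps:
y = 59 (y = 16 + 43 = 59)
V = -13 (V = -13*1 = -13)
d = -13
(d*((-80 + y)/(-30 + ((-22 - 13) + 12))))*(-53) = -13*(-80 + 59)/(-30 + ((-22 - 13) + 12))*(-53) = -(-273)/(-30 + (-35 + 12))*(-53) = -(-273)/(-30 - 23)*(-53) = -(-273)/(-53)*(-53) = -(-273)*(-1)/53*(-53) = -13*21/53*(-53) = -273/53*(-53) = 273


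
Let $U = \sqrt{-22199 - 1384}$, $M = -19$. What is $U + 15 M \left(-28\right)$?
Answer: $7980 + i \sqrt{23583} \approx 7980.0 + 153.57 i$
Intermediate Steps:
$U = i \sqrt{23583}$ ($U = \sqrt{-23583} = i \sqrt{23583} \approx 153.57 i$)
$U + 15 M \left(-28\right) = i \sqrt{23583} + 15 \left(-19\right) \left(-28\right) = i \sqrt{23583} - -7980 = i \sqrt{23583} + 7980 = 7980 + i \sqrt{23583}$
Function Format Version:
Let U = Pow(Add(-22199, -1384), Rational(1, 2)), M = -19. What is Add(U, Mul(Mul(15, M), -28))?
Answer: Add(7980, Mul(I, Pow(23583, Rational(1, 2)))) ≈ Add(7980.0, Mul(153.57, I))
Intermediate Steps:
U = Mul(I, Pow(23583, Rational(1, 2))) (U = Pow(-23583, Rational(1, 2)) = Mul(I, Pow(23583, Rational(1, 2))) ≈ Mul(153.57, I))
Add(U, Mul(Mul(15, M), -28)) = Add(Mul(I, Pow(23583, Rational(1, 2))), Mul(Mul(15, -19), -28)) = Add(Mul(I, Pow(23583, Rational(1, 2))), Mul(-285, -28)) = Add(Mul(I, Pow(23583, Rational(1, 2))), 7980) = Add(7980, Mul(I, Pow(23583, Rational(1, 2))))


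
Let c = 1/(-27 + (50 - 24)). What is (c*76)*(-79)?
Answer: 6004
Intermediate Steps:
c = -1 (c = 1/(-27 + 26) = 1/(-1) = -1)
(c*76)*(-79) = -1*76*(-79) = -76*(-79) = 6004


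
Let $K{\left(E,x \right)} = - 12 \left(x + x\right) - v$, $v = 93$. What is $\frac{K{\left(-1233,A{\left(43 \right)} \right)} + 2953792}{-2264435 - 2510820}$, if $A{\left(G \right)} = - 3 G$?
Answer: $- \frac{591359}{955051} \approx -0.61919$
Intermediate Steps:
$K{\left(E,x \right)} = -93 - 24 x$ ($K{\left(E,x \right)} = - 12 \left(x + x\right) - 93 = - 12 \cdot 2 x - 93 = - 24 x - 93 = -93 - 24 x$)
$\frac{K{\left(-1233,A{\left(43 \right)} \right)} + 2953792}{-2264435 - 2510820} = \frac{\left(-93 - 24 \left(\left(-3\right) 43\right)\right) + 2953792}{-2264435 - 2510820} = \frac{\left(-93 - -3096\right) + 2953792}{-4775255} = \left(\left(-93 + 3096\right) + 2953792\right) \left(- \frac{1}{4775255}\right) = \left(3003 + 2953792\right) \left(- \frac{1}{4775255}\right) = 2956795 \left(- \frac{1}{4775255}\right) = - \frac{591359}{955051}$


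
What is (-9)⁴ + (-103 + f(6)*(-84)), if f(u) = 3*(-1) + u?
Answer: 6206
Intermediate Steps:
f(u) = -3 + u
(-9)⁴ + (-103 + f(6)*(-84)) = (-9)⁴ + (-103 + (-3 + 6)*(-84)) = 6561 + (-103 + 3*(-84)) = 6561 + (-103 - 252) = 6561 - 355 = 6206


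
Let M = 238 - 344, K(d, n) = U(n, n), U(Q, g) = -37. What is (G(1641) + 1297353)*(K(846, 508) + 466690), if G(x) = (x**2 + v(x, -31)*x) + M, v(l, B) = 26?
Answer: 1881915418482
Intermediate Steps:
K(d, n) = -37
M = -106
G(x) = -106 + x**2 + 26*x (G(x) = (x**2 + 26*x) - 106 = -106 + x**2 + 26*x)
(G(1641) + 1297353)*(K(846, 508) + 466690) = ((-106 + 1641**2 + 26*1641) + 1297353)*(-37 + 466690) = ((-106 + 2692881 + 42666) + 1297353)*466653 = (2735441 + 1297353)*466653 = 4032794*466653 = 1881915418482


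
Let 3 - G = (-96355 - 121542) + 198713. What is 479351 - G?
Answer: 460164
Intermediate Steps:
G = 19187 (G = 3 - ((-96355 - 121542) + 198713) = 3 - (-217897 + 198713) = 3 - 1*(-19184) = 3 + 19184 = 19187)
479351 - G = 479351 - 1*19187 = 479351 - 19187 = 460164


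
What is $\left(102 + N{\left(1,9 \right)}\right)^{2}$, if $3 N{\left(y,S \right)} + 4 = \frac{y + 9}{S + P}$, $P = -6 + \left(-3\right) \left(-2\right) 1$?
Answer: $\frac{7441984}{729} \approx 10208.0$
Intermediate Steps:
$P = 0$ ($P = -6 + 6 \cdot 1 = -6 + 6 = 0$)
$N{\left(y,S \right)} = - \frac{4}{3} + \frac{9 + y}{3 S}$ ($N{\left(y,S \right)} = - \frac{4}{3} + \frac{\left(y + 9\right) \frac{1}{S + 0}}{3} = - \frac{4}{3} + \frac{\left(9 + y\right) \frac{1}{S}}{3} = - \frac{4}{3} + \frac{\frac{1}{S} \left(9 + y\right)}{3} = - \frac{4}{3} + \frac{9 + y}{3 S}$)
$\left(102 + N{\left(1,9 \right)}\right)^{2} = \left(102 + \frac{9 + 1 - 36}{3 \cdot 9}\right)^{2} = \left(102 + \frac{1}{3} \cdot \frac{1}{9} \left(9 + 1 - 36\right)\right)^{2} = \left(102 + \frac{1}{3} \cdot \frac{1}{9} \left(-26\right)\right)^{2} = \left(102 - \frac{26}{27}\right)^{2} = \left(\frac{2728}{27}\right)^{2} = \frac{7441984}{729}$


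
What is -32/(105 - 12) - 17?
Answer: -1613/93 ≈ -17.344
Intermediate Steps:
-32/(105 - 12) - 17 = -32/93 - 17 = -1613/93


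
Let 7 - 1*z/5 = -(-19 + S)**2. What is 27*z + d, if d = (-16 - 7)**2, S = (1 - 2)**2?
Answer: 45214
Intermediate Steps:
S = 1 (S = (-1)**2 = 1)
z = 1655 (z = 35 - (-5)*(-19 + 1)**2 = 35 - (-5)*(-18)**2 = 35 - (-5)*324 = 35 - 5*(-324) = 35 + 1620 = 1655)
d = 529 (d = (-23)**2 = 529)
27*z + d = 27*1655 + 529 = 44685 + 529 = 45214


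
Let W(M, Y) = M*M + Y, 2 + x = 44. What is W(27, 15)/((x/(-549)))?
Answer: -68076/7 ≈ -9725.1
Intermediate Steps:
x = 42 (x = -2 + 44 = 42)
W(M, Y) = Y + M² (W(M, Y) = M² + Y = Y + M²)
W(27, 15)/((x/(-549))) = (15 + 27²)/((42/(-549))) = (15 + 729)/((42*(-1/549))) = 744/(-14/183) = 744*(-183/14) = -68076/7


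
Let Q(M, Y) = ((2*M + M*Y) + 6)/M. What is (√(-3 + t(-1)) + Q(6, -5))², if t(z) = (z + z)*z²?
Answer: (-2 + I*√5)² ≈ -1.0 - 8.9443*I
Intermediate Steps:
t(z) = 2*z³ (t(z) = (2*z)*z² = 2*z³)
Q(M, Y) = (6 + 2*M + M*Y)/M
(√(-3 + t(-1)) + Q(6, -5))² = (√(-3 + 2*(-1)³) + (2 - 5 + 6/6))² = (√(-3 + 2*(-1)) + (2 - 5 + 6*(⅙)))² = (√(-3 - 2) + (2 - 5 + 1))² = (√(-5) - 2)² = (I*√5 - 2)² = (-2 + I*√5)²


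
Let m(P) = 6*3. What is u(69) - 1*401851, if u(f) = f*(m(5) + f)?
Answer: -395848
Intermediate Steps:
m(P) = 18
u(f) = f*(18 + f)
u(69) - 1*401851 = 69*(18 + 69) - 1*401851 = 69*87 - 401851 = 6003 - 401851 = -395848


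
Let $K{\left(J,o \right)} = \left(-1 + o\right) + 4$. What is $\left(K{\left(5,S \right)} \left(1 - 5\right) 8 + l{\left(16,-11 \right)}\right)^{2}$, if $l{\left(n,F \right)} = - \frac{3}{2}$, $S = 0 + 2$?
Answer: $\frac{104329}{4} \approx 26082.0$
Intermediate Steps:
$S = 2$
$K{\left(J,o \right)} = 3 + o$
$l{\left(n,F \right)} = - \frac{3}{2}$ ($l{\left(n,F \right)} = \left(-3\right) \frac{1}{2} = - \frac{3}{2}$)
$\left(K{\left(5,S \right)} \left(1 - 5\right) 8 + l{\left(16,-11 \right)}\right)^{2} = \left(\left(3 + 2\right) \left(1 - 5\right) 8 - \frac{3}{2}\right)^{2} = \left(5 \left(1 - 5\right) 8 - \frac{3}{2}\right)^{2} = \left(5 \left(-4\right) 8 - \frac{3}{2}\right)^{2} = \left(\left(-20\right) 8 - \frac{3}{2}\right)^{2} = \left(-160 - \frac{3}{2}\right)^{2} = \left(- \frac{323}{2}\right)^{2} = \frac{104329}{4}$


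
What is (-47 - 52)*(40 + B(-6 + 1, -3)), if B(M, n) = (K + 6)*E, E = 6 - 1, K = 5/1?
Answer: -9405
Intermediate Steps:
K = 5 (K = 5*1 = 5)
E = 5
B(M, n) = 55 (B(M, n) = (5 + 6)*5 = 11*5 = 55)
(-47 - 52)*(40 + B(-6 + 1, -3)) = (-47 - 52)*(40 + 55) = -99*95 = -9405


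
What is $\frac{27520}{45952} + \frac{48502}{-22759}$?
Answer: $- \frac{12519033}{8170481} \approx -1.5322$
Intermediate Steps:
$\frac{27520}{45952} + \frac{48502}{-22759} = 27520 \cdot \frac{1}{45952} + 48502 \left(- \frac{1}{22759}\right) = \frac{215}{359} - \frac{48502}{22759} = - \frac{12519033}{8170481}$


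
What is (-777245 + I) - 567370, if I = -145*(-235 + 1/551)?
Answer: -24900265/19 ≈ -1.3105e+6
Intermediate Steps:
I = 647420/19 (I = -145*(-235 + 1/551) = -145*(-129484/551) = 647420/19 ≈ 34075.)
(-777245 + I) - 567370 = (-777245 + 647420/19) - 567370 = -14120235/19 - 567370 = -24900265/19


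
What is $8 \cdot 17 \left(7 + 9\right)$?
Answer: $2176$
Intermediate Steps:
$8 \cdot 17 \left(7 + 9\right) = 136 \cdot 16 = 2176$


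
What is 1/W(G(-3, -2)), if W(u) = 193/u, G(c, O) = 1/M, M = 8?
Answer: 1/1544 ≈ 0.00064767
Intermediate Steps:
G(c, O) = ⅛ (G(c, O) = 1/8 = ⅛)
1/W(G(-3, -2)) = 1/(193/(⅛)) = 1/(193*8) = 1/1544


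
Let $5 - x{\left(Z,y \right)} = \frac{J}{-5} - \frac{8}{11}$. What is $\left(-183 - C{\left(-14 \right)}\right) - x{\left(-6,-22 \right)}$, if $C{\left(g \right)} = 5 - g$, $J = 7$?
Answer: $- \frac{11502}{55} \approx -209.13$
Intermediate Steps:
$x{\left(Z,y \right)} = \frac{392}{55}$ ($x{\left(Z,y \right)} = 5 - \left(\frac{7}{-5} - \frac{8}{11}\right) = 5 - \left(7 \left(- \frac{1}{5}\right) - \frac{8}{11}\right) = 5 - \left(- \frac{7}{5} - \frac{8}{11}\right) = 5 - - \frac{117}{55} = 5 + \frac{117}{55} = \frac{392}{55}$)
$\left(-183 - C{\left(-14 \right)}\right) - x{\left(-6,-22 \right)} = \left(-183 - \left(5 - -14\right)\right) - \frac{392}{55} = \left(-183 - \left(5 + 14\right)\right) - \frac{392}{55} = \left(-183 - 19\right) - \frac{392}{55} = -202 - \frac{392}{55} = - \frac{11502}{55}$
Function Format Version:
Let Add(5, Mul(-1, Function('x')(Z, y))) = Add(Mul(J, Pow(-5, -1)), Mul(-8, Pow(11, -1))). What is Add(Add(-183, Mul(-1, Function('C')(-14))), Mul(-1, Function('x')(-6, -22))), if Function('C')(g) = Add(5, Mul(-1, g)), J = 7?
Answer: Rational(-11502, 55) ≈ -209.13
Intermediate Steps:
Function('x')(Z, y) = Rational(392, 55) (Function('x')(Z, y) = Add(5, Mul(-1, Add(Mul(7, Pow(-5, -1)), Mul(-8, Pow(11, -1))))) = Add(5, Mul(-1, Add(Mul(7, Rational(-1, 5)), Mul(-8, Rational(1, 11))))) = Add(5, Mul(-1, Add(Rational(-7, 5), Rational(-8, 11)))) = Add(5, Mul(-1, Rational(-117, 55))) = Add(5, Rational(117, 55)) = Rational(392, 55))
Add(Add(-183, Mul(-1, Function('C')(-14))), Mul(-1, Function('x')(-6, -22))) = Add(Add(-183, Mul(-1, Add(5, Mul(-1, -14)))), Mul(-1, Rational(392, 55))) = Add(Add(-183, Mul(-1, Add(5, 14))), Rational(-392, 55)) = Add(Add(-183, Mul(-1, 19)), Rational(-392, 55)) = Add(Add(-183, -19), Rational(-392, 55)) = Add(-202, Rational(-392, 55)) = Rational(-11502, 55)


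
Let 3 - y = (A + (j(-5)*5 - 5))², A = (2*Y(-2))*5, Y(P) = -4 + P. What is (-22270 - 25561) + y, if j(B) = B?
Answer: -55928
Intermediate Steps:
A = -60 (A = (2*(-4 - 2))*5 = (2*(-6))*5 = -12*5 = -60)
y = -8097 (y = 3 - (-60 + (-5*5 - 5))² = 3 - (-60 + (-25 - 5))² = 3 - (-60 - 30)² = 3 - 1*(-90)² = 3 - 1*8100 = 3 - 8100 = -8097)
(-22270 - 25561) + y = (-22270 - 25561) - 8097 = -47831 - 8097 = -55928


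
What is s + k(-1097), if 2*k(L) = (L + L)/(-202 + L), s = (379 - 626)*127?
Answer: -40747234/1299 ≈ -31368.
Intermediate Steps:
s = -31369 (s = -247*127 = -31369)
k(L) = L/(-202 + L) (k(L) = ((L + L)/(-202 + L))/2 = ((2*L)/(-202 + L))/2 = (2*L/(-202 + L))/2 = L/(-202 + L))
s + k(-1097) = -31369 - 1097/(-202 - 1097) = -31369 - 1097/(-1299) = -31369 - 1097*(-1/1299) = -31369 + 1097/1299 = -40747234/1299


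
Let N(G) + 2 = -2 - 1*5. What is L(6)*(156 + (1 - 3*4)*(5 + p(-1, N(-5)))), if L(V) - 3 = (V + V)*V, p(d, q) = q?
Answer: 15000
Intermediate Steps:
N(G) = -9 (N(G) = -2 + (-2 - 1*5) = -2 + (-2 - 5) = -2 - 7 = -9)
L(V) = 3 + 2*V² (L(V) = 3 + (V + V)*V = 3 + (2*V)*V = 3 + 2*V²)
L(6)*(156 + (1 - 3*4)*(5 + p(-1, N(-5)))) = (3 + 2*6²)*(156 + (1 - 3*4)*(5 - 9)) = (3 + 2*36)*(156 + (1 - 12)*(-4)) = (3 + 72)*(156 - 11*(-4)) = 75*(156 + 44) = 75*200 = 15000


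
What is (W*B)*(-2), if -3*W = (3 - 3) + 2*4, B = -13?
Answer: -208/3 ≈ -69.333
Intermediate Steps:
W = -8/3 (W = -((3 - 3) + 2*4)/3 = -(0 + 8)/3 = -1/3*8 = -8/3 ≈ -2.6667)
(W*B)*(-2) = -8/3*(-13)*(-2) = (104/3)*(-2) = -208/3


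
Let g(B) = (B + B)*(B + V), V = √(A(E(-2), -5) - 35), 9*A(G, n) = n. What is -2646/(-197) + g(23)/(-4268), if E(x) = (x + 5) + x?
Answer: 5542351/420398 - 92*I*√5/3201 ≈ 13.184 - 0.064267*I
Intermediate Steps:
E(x) = 5 + 2*x (E(x) = (5 + x) + x = 5 + 2*x)
A(G, n) = n/9
V = 8*I*√5/3 (V = √((⅑)*(-5) - 35) = √(-5/9 - 35) = √(-320/9) = 8*I*√5/3 ≈ 5.9628*I)
g(B) = 2*B*(B + 8*I*√5/3) (g(B) = (B + B)*(B + 8*I*√5/3) = (2*B)*(B + 8*I*√5/3) = 2*B*(B + 8*I*√5/3))
-2646/(-197) + g(23)/(-4268) = -2646/(-197) + ((⅔)*23*(3*23 + 8*I*√5))/(-4268) = -2646*(-1/197) + ((⅔)*23*(69 + 8*I*√5))*(-1/4268) = 2646/197 + (1058 + 368*I*√5/3)*(-1/4268) = 2646/197 + (-529/2134 - 92*I*√5/3201) = 5542351/420398 - 92*I*√5/3201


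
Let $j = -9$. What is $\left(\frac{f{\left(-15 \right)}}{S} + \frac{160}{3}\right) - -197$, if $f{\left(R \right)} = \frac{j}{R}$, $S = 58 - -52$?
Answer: $\frac{413059}{1650} \approx 250.34$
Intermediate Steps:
$S = 110$ ($S = 58 + 52 = 110$)
$f{\left(R \right)} = - \frac{9}{R}$
$\left(\frac{f{\left(-15 \right)}}{S} + \frac{160}{3}\right) - -197 = \left(\frac{\left(-9\right) \frac{1}{-15}}{110} + \frac{160}{3}\right) - -197 = \left(\left(-9\right) \left(- \frac{1}{15}\right) \frac{1}{110} + 160 \cdot \frac{1}{3}\right) + 197 = \left(\frac{3}{5} \cdot \frac{1}{110} + \frac{160}{3}\right) + 197 = \left(\frac{3}{550} + \frac{160}{3}\right) + 197 = \frac{88009}{1650} + 197 = \frac{413059}{1650}$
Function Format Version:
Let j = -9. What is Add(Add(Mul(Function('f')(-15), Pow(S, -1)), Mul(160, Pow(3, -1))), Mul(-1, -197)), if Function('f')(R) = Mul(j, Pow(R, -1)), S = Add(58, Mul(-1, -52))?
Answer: Rational(413059, 1650) ≈ 250.34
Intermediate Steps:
S = 110 (S = Add(58, 52) = 110)
Function('f')(R) = Mul(-9, Pow(R, -1))
Add(Add(Mul(Function('f')(-15), Pow(S, -1)), Mul(160, Pow(3, -1))), Mul(-1, -197)) = Add(Add(Mul(Mul(-9, Pow(-15, -1)), Pow(110, -1)), Mul(160, Pow(3, -1))), Mul(-1, -197)) = Add(Add(Mul(Mul(-9, Rational(-1, 15)), Rational(1, 110)), Mul(160, Rational(1, 3))), 197) = Add(Add(Mul(Rational(3, 5), Rational(1, 110)), Rational(160, 3)), 197) = Add(Add(Rational(3, 550), Rational(160, 3)), 197) = Add(Rational(88009, 1650), 197) = Rational(413059, 1650)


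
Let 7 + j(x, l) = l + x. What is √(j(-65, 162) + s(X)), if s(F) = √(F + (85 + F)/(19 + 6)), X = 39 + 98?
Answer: √(2250 + 5*√3647)/5 ≈ 10.103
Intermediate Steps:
X = 137
s(F) = √(17/5 + 26*F/25) (s(F) = √(F + (85 + F)/25) = √(F + (85 + F)*(1/25)) = √(F + (17/5 + F/25)) = √(17/5 + 26*F/25))
j(x, l) = -7 + l + x (j(x, l) = -7 + (l + x) = -7 + l + x)
√(j(-65, 162) + s(X)) = √((-7 + 162 - 65) + √(85 + 26*137)/5) = √(90 + √(85 + 3562)/5) = √(90 + √3647/5)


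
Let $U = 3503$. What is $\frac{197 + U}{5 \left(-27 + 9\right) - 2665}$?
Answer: $- \frac{740}{551} \approx -1.343$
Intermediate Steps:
$\frac{197 + U}{5 \left(-27 + 9\right) - 2665} = \frac{197 + 3503}{5 \left(-27 + 9\right) - 2665} = \frac{3700}{5 \left(-18\right) - 2665} = \frac{3700}{-90 - 2665} = \frac{3700}{-2755} = 3700 \left(- \frac{1}{2755}\right) = - \frac{740}{551}$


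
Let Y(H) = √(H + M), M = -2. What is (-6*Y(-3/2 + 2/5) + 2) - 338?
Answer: -336 - 3*I*√310/5 ≈ -336.0 - 10.564*I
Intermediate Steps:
Y(H) = √(-2 + H) (Y(H) = √(H - 2) = √(-2 + H))
(-6*Y(-3/2 + 2/5) + 2) - 338 = (-6*√(-2 + (-3/2 + 2/5)) + 2) - 338 = (-6*√(-2 + (-3*½ + 2*(⅕))) + 2) - 338 = (-6*√(-2 + (-3/2 + ⅖)) + 2) - 338 = (-6*√(-2 - 11/10) + 2) - 338 = (-3*I*√310/5 + 2) - 338 = (2 - 3*I*√310/5) - 338 = -336 - 3*I*√310/5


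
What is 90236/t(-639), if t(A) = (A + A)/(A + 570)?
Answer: 1037714/213 ≈ 4871.9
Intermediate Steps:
t(A) = 2*A/(570 + A) (t(A) = (2*A)/(570 + A) = 2*A/(570 + A))
90236/t(-639) = 90236/((2*(-639)/(570 - 639))) = 90236/((2*(-639)/(-69))) = 90236/((2*(-639)*(-1/69))) = 90236/(426/23) = 90236*(23/426) = 1037714/213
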